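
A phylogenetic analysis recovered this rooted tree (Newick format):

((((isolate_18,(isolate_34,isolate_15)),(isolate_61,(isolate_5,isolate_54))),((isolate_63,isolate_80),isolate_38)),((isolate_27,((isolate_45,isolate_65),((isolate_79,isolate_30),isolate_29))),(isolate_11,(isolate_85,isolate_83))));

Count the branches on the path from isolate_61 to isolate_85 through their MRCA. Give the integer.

8

The MRCA of isolate_61 and isolate_85 is the root of the tree.
From isolate_61 up to that node: 4 branches. From isolate_85 up to the same node: 4 branches. Total: 4 + 4 = 8.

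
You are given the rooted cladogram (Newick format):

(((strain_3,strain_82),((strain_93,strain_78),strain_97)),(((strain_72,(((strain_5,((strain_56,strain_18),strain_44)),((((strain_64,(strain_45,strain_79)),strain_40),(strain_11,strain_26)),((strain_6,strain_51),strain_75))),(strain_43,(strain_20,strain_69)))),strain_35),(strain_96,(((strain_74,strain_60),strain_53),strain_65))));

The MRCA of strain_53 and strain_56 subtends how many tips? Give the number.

The MRCA of strain_53 and strain_56 is the node subtending (((strain_72,(((strain_5,((strain_56,strain_18),strain_44)),((((strain_64,(strain_45,strain_79)),strain_40),(strain_11,strain_26)),((strain_6,strain_51),strain_75))),(strain_43,(strain_20,strain_69)))),strain_35),(strain_96,(((strain_74,strain_60),strain_53),strain_65))).
That clade contains 23 terminal taxa: strain_11, strain_18, strain_20, strain_26, strain_35, strain_40, strain_43, strain_44, strain_45, strain_5, strain_51, strain_53, strain_56, strain_6, strain_60, strain_64, strain_65, strain_69, strain_72, strain_74, strain_75, strain_79, strain_96.

23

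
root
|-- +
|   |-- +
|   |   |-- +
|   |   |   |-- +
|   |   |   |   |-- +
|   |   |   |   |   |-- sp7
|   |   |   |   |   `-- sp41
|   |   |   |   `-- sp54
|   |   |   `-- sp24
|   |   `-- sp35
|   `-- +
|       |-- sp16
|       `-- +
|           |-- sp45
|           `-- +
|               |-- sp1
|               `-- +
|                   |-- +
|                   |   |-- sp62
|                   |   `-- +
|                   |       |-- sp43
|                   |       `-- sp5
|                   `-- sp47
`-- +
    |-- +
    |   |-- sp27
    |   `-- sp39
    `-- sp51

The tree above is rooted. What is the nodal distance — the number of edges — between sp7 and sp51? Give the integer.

The MRCA of sp7 and sp51 is the root of the tree.
From sp7 up to that node: 6 branches. From sp51 up to the same node: 2 branches. Total: 6 + 2 = 8.

8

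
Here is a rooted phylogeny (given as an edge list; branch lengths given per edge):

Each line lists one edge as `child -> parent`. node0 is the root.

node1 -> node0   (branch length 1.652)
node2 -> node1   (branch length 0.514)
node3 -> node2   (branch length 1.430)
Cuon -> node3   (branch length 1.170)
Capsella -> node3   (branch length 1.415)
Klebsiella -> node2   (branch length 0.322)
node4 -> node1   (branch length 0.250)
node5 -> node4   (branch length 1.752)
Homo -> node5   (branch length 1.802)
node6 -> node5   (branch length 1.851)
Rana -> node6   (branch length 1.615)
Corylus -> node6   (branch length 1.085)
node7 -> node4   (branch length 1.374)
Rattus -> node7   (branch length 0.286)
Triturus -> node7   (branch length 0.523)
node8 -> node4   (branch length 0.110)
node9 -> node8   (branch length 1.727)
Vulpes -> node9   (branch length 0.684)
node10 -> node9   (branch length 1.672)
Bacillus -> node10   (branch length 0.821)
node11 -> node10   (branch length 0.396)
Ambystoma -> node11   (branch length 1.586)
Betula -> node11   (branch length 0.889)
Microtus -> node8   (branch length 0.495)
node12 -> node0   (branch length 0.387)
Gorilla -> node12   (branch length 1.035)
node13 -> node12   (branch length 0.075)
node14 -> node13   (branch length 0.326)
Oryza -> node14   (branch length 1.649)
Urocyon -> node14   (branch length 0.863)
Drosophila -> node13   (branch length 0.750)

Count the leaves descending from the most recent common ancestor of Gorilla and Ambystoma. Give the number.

17

The MRCA of Gorilla and Ambystoma is the root, so the clade is the entire tree.
That clade contains 17 terminal taxa: Ambystoma, Bacillus, Betula, Capsella, Corylus, Cuon, Drosophila, Gorilla, Homo, Klebsiella, Microtus, Oryza, Rana, Rattus, Triturus, Urocyon, Vulpes.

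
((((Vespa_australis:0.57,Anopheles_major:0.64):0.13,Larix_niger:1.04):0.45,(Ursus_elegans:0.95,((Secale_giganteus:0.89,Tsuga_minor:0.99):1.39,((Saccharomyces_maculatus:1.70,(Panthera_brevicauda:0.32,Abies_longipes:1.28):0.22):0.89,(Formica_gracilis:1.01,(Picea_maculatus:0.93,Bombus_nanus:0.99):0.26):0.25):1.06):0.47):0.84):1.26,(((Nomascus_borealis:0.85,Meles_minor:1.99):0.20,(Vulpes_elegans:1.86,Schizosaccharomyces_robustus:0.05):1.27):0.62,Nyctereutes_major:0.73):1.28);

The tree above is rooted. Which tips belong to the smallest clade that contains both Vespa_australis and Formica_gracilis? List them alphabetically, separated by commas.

Abies_longipes, Anopheles_major, Bombus_nanus, Formica_gracilis, Larix_niger, Panthera_brevicauda, Picea_maculatus, Saccharomyces_maculatus, Secale_giganteus, Tsuga_minor, Ursus_elegans, Vespa_australis

Tracing Vespa_australis: it sits inside (Vespa_australis,Anopheles_major).
Tracing Formica_gracilis: it sits inside (Formica_gracilis,(Picea_maculatus,Bombus_nanus)).
The smallest clade enclosing both is (((Vespa_australis,Anopheles_major),Larix_niger),(Ursus_elegans,((Secale_giganteus,Tsuga_minor),((Saccharomyces_maculatus,(Panthera_brevicauda,Abies_longipes)),(Formica_gracilis,(Picea_maculatus,Bombus_nanus)))))); the answer is its 12 terminal taxa in alphabetical order.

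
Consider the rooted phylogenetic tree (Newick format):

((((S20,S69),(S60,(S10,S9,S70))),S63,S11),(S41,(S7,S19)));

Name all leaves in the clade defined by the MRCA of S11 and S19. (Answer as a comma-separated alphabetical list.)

S10, S11, S19, S20, S41, S60, S63, S69, S7, S70, S9

Tracing S11: it sits inside (((S20,S69),(S60,(S10,S9,S70))),S63,S11).
Tracing S19: it sits inside (S7,S19).
The smallest clade enclosing both is the whole tree (their MRCA is the root), so the answer is all 11 tips in alphabetical order.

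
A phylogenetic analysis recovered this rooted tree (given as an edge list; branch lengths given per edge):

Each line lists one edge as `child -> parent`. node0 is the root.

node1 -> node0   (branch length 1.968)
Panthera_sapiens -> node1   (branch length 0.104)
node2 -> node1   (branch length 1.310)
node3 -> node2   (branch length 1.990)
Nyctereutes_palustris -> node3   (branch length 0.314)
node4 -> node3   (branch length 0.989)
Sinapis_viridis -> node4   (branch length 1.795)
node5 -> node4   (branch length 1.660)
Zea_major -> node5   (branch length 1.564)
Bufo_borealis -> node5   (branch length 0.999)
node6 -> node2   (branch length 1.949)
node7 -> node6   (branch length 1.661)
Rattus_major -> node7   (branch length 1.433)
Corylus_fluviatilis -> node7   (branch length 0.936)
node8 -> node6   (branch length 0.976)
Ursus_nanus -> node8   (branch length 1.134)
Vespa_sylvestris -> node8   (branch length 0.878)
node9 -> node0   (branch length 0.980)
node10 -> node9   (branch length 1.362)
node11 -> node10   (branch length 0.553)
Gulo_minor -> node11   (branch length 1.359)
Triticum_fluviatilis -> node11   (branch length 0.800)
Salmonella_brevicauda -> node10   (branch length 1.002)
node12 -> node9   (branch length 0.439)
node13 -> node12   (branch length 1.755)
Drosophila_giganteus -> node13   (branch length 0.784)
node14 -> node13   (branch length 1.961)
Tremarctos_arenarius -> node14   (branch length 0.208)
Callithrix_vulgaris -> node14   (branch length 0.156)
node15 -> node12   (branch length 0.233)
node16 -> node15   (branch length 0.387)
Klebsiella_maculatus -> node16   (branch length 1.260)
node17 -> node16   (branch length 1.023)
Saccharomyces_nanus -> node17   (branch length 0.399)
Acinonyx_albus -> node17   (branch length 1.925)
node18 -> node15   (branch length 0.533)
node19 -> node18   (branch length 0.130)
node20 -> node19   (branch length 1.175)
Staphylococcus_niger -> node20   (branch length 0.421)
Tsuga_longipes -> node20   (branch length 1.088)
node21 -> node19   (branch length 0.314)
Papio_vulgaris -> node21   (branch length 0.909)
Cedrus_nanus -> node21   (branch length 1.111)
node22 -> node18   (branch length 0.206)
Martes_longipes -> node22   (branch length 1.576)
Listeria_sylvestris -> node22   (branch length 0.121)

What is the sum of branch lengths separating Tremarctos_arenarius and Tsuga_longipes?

7.083

The path runs Tremarctos_arenarius → … → MRCA → … → Tsuga_longipes; the MRCA is the node subtending ((Drosophila_giganteus,(Tremarctos_arenarius,Callithrix_vulgaris)),((Klebsiella_maculatus,(Saccharomyces_nanus,Acinonyx_albus)),(((Staphylococcus_niger,Tsuga_longipes),(Papio_vulgaris,Cedrus_nanus)),(Martes_longipes,Listeria_sylvestris)))).
Branch lengths along that path: 0.208 + 1.961 + 1.755 + 0.233 + 0.533 + 0.130 + 1.175 + 1.088 = 7.083.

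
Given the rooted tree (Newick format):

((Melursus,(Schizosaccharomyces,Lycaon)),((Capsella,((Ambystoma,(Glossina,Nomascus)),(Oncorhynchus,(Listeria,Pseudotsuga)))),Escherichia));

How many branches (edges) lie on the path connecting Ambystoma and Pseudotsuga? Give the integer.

5

The MRCA of Ambystoma and Pseudotsuga is the node subtending ((Ambystoma,(Glossina,Nomascus)),(Oncorhynchus,(Listeria,Pseudotsuga))).
From Ambystoma up to that node: 2 branches. From Pseudotsuga up to the same node: 3 branches. Total: 2 + 3 = 5.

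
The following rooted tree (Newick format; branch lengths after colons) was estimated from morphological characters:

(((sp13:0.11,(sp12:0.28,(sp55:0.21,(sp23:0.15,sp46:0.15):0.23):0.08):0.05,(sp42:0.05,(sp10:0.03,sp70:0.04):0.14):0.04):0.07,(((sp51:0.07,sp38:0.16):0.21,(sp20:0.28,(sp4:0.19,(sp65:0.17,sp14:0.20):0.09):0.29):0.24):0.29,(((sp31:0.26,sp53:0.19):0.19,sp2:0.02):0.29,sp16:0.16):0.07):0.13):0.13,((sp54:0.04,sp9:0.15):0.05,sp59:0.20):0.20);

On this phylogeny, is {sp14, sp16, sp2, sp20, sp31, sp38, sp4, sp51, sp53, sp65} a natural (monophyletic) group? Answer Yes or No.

The most recent common ancestor of these taxa subtends (((sp51,sp38),(sp20,(sp4,(sp65,sp14)))),(((sp31,sp53),sp2),sp16)).
That clade has exactly 10 tips — every listed taxon and nothing else — so the group is monophyletic.

Yes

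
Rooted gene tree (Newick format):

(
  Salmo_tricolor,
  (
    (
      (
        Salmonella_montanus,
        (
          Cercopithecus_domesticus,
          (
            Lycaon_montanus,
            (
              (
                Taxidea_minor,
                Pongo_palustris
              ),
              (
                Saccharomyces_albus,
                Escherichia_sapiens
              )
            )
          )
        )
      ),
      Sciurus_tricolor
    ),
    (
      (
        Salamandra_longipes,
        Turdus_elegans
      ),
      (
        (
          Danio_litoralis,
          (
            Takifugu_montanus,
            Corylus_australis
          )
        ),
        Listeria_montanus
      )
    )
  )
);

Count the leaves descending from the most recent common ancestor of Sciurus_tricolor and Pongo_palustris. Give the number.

The MRCA of Sciurus_tricolor and Pongo_palustris is the node subtending ((Salmonella_montanus,(Cercopithecus_domesticus,(Lycaon_montanus,((Taxidea_minor,Pongo_palustris),(Saccharomyces_albus,Escherichia_sapiens))))),Sciurus_tricolor).
That clade contains 8 terminal taxa: Cercopithecus_domesticus, Escherichia_sapiens, Lycaon_montanus, Pongo_palustris, Saccharomyces_albus, Salmonella_montanus, Sciurus_tricolor, Taxidea_minor.

8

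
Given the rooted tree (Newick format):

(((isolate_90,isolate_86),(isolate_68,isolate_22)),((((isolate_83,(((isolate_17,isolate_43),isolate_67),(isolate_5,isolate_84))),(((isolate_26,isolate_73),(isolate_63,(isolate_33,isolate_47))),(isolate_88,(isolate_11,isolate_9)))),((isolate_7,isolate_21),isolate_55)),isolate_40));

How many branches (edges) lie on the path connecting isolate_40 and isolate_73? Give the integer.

The MRCA of isolate_40 and isolate_73 is the node subtending ((((isolate_83,(((isolate_17,isolate_43),isolate_67),(isolate_5,isolate_84))),(((isolate_26,isolate_73),(isolate_63,(isolate_33,isolate_47))),(isolate_88,(isolate_11,isolate_9)))),((isolate_7,isolate_21),isolate_55)),isolate_40).
From isolate_40 up to that node: 1 branch. From isolate_73 up to the same node: 6 branches. Total: 1 + 6 = 7.

7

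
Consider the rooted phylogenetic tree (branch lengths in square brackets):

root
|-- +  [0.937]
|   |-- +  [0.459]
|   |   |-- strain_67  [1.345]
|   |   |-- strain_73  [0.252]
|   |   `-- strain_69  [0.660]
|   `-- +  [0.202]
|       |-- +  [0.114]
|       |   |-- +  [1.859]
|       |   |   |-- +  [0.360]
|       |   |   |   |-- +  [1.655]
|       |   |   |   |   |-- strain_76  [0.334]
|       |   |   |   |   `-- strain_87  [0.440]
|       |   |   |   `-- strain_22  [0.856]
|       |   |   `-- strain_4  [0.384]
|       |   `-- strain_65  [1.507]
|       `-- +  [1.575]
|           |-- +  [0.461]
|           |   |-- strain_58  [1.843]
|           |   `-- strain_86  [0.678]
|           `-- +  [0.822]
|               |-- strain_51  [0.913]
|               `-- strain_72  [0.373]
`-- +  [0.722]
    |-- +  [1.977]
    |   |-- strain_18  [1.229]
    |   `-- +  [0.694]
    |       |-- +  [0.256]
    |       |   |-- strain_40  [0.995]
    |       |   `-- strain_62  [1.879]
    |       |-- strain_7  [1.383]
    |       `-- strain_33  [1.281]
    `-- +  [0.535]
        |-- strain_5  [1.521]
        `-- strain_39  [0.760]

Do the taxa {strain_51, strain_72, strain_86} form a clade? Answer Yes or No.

No

The MRCA of the listed taxa subtends ((strain_58,strain_86),(strain_51,strain_72)).
That clade also contains strain_58, which is not in the proposed group, so the group is not monophyletic.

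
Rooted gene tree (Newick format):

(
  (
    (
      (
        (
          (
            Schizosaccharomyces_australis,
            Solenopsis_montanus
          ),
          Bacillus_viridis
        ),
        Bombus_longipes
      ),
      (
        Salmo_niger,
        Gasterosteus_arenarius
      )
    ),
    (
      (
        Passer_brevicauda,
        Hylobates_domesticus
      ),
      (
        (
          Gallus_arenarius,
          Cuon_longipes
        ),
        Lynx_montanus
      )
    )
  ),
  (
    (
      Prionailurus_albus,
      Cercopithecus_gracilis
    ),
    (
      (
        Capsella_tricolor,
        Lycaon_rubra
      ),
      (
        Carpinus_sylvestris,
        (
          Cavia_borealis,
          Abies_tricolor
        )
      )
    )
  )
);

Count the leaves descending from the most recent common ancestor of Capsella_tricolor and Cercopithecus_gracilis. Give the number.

The MRCA of Capsella_tricolor and Cercopithecus_gracilis is the node subtending ((Prionailurus_albus,Cercopithecus_gracilis),((Capsella_tricolor,Lycaon_rubra),(Carpinus_sylvestris,(Cavia_borealis,Abies_tricolor)))).
That clade contains 7 terminal taxa: Abies_tricolor, Capsella_tricolor, Carpinus_sylvestris, Cavia_borealis, Cercopithecus_gracilis, Lycaon_rubra, Prionailurus_albus.

7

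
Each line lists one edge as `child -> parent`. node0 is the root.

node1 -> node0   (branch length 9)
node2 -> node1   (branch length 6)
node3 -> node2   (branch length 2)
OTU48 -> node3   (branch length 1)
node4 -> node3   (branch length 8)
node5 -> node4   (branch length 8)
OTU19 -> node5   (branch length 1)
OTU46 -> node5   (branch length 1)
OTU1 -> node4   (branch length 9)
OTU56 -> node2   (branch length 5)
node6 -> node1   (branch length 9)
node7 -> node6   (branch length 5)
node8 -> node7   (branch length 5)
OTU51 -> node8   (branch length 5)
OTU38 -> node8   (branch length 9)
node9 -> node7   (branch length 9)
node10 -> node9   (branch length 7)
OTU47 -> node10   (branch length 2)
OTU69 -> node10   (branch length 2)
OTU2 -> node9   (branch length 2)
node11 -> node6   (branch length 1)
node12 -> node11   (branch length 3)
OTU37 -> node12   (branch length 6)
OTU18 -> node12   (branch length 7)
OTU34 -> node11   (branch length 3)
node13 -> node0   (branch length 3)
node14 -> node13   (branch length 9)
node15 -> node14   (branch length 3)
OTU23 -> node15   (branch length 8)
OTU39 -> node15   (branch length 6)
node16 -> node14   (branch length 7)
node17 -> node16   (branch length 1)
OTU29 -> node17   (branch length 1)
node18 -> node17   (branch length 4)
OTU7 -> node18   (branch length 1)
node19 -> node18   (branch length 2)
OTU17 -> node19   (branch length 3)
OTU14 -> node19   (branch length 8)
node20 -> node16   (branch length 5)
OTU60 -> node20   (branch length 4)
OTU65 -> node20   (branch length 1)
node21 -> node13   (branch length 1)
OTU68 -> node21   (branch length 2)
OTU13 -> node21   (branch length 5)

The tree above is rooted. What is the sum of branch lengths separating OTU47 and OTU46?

The path runs OTU47 → … → MRCA → … → OTU46; the MRCA is the node subtending (((OTU48,((OTU19,OTU46),OTU1)),OTU56),(((OTU51,OTU38),((OTU47,OTU69),OTU2)),((OTU37,OTU18),OTU34))).
Branch lengths along that path: 2 + 7 + 9 + 5 + 9 + 6 + 2 + 8 + 8 + 1 = 57.

57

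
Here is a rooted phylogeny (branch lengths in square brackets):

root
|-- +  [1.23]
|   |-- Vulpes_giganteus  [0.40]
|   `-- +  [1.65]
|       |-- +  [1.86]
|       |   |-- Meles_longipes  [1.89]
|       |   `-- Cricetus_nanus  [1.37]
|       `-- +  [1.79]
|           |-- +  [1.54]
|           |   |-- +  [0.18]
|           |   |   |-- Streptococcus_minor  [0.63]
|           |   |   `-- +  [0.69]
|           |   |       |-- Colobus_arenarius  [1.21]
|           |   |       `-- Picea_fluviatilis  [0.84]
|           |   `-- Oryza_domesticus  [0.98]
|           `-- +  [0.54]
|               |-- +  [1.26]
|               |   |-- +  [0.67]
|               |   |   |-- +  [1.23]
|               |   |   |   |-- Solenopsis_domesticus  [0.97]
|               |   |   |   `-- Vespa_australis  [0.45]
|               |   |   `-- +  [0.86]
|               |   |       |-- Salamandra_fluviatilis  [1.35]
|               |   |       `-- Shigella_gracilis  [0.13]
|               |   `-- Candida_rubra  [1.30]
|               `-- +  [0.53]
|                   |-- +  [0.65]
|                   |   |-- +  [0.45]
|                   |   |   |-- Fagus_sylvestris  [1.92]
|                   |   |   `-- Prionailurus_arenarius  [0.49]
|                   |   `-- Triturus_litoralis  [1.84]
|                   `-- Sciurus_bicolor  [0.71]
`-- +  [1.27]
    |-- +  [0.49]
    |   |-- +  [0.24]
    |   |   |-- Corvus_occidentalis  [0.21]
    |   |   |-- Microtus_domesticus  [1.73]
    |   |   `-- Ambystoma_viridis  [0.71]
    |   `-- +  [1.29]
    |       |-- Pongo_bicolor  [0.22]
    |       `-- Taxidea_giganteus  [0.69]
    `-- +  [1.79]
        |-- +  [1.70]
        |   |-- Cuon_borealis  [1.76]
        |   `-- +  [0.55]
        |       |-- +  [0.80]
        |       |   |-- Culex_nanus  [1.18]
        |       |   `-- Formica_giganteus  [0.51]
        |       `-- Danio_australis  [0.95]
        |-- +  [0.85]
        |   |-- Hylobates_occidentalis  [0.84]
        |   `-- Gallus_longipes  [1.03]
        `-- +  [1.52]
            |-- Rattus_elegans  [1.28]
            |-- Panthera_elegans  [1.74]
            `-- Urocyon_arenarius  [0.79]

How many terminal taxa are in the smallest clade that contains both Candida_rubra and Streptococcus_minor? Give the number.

13

The MRCA of Candida_rubra and Streptococcus_minor is the node subtending (((Streptococcus_minor,(Colobus_arenarius,Picea_fluviatilis)),Oryza_domesticus),((((Solenopsis_domesticus,Vespa_australis),(Salamandra_fluviatilis,Shigella_gracilis)),Candida_rubra),(((Fagus_sylvestris,Prionailurus_arenarius),Triturus_litoralis),Sciurus_bicolor))).
That clade contains 13 terminal taxa: Candida_rubra, Colobus_arenarius, Fagus_sylvestris, Oryza_domesticus, Picea_fluviatilis, Prionailurus_arenarius, Salamandra_fluviatilis, Sciurus_bicolor, Shigella_gracilis, Solenopsis_domesticus, Streptococcus_minor, Triturus_litoralis, Vespa_australis.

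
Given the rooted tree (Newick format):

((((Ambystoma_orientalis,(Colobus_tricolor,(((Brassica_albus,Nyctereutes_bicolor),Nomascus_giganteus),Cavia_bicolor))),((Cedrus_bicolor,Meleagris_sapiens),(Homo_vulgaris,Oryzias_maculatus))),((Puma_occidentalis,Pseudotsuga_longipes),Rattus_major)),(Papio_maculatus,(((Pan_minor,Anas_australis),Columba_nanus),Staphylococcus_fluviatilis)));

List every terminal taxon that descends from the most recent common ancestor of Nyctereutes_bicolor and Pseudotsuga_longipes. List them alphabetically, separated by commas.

Tracing Nyctereutes_bicolor: it sits inside (Brassica_albus,Nyctereutes_bicolor).
Tracing Pseudotsuga_longipes: it sits inside (Puma_occidentalis,Pseudotsuga_longipes).
The smallest clade enclosing both is (((Ambystoma_orientalis,(Colobus_tricolor,(((Brassica_albus,Nyctereutes_bicolor),Nomascus_giganteus),Cavia_bicolor))),((Cedrus_bicolor,Meleagris_sapiens),(Homo_vulgaris,Oryzias_maculatus))),((Puma_occidentalis,Pseudotsuga_longipes),Rattus_major)); the answer is its 13 terminal taxa in alphabetical order.

Ambystoma_orientalis, Brassica_albus, Cavia_bicolor, Cedrus_bicolor, Colobus_tricolor, Homo_vulgaris, Meleagris_sapiens, Nomascus_giganteus, Nyctereutes_bicolor, Oryzias_maculatus, Pseudotsuga_longipes, Puma_occidentalis, Rattus_major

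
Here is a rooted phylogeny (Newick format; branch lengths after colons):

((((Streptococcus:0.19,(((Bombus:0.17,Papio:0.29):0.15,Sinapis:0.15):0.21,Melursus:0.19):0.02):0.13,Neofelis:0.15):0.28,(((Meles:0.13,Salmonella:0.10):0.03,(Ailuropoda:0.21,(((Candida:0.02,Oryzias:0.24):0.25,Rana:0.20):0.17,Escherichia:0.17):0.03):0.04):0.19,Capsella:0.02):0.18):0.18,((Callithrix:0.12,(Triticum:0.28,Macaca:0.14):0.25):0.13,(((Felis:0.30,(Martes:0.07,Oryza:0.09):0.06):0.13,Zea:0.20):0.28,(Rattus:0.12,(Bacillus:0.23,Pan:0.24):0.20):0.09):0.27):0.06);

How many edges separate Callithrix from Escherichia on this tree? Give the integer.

The MRCA of Callithrix and Escherichia is the root of the tree.
From Callithrix up to that node: 3 branches. From Escherichia up to the same node: 6 branches. Total: 3 + 6 = 9.

9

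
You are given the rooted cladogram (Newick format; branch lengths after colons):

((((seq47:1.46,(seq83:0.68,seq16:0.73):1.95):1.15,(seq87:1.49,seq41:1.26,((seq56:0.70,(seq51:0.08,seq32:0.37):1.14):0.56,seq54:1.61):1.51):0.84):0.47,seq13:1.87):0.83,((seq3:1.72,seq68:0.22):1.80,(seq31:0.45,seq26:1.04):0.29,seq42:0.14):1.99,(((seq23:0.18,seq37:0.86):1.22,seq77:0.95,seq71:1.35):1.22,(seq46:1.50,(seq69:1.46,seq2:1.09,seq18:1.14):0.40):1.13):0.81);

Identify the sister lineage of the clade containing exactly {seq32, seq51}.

seq56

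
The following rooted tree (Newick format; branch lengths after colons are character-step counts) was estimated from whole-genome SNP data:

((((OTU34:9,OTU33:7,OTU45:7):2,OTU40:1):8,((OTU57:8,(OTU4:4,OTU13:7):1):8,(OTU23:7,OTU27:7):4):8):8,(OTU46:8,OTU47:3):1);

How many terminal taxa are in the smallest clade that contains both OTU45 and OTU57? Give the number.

The MRCA of OTU45 and OTU57 is the node subtending (((OTU34,OTU33,OTU45),OTU40),((OTU57,(OTU4,OTU13)),(OTU23,OTU27))).
That clade contains 9 terminal taxa: OTU13, OTU23, OTU27, OTU33, OTU34, OTU4, OTU40, OTU45, OTU57.

9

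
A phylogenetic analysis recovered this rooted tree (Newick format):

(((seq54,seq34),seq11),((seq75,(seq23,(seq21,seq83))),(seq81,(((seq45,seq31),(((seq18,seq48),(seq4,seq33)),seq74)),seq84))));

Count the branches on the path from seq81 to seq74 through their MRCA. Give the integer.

5

The MRCA of seq81 and seq74 is the node subtending (seq81,(((seq45,seq31),(((seq18,seq48),(seq4,seq33)),seq74)),seq84)).
From seq81 up to that node: 1 branch. From seq74 up to the same node: 4 branches. Total: 1 + 4 = 5.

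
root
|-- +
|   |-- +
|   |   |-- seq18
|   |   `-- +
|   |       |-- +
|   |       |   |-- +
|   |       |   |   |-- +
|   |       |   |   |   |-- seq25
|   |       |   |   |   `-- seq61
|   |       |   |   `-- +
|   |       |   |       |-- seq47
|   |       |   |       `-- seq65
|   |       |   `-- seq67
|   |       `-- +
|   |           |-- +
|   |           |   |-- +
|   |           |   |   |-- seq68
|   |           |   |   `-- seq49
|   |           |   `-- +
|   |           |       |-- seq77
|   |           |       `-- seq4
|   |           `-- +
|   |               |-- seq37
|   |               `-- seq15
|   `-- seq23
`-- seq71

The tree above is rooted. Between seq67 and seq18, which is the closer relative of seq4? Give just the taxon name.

The MRCA of seq4 and seq67 subtends ((((seq25,seq61),(seq47,seq65)),seq67),(((seq68,seq49),(seq77,seq4)),(seq37,seq15))) (11 taxa).
The MRCA of seq4 and seq18 subtends (seq18,((((seq25,seq61),(seq47,seq65)),seq67),(((seq68,seq49),(seq77,seq4)),(seq37,seq15)))) (12 taxa).
The first is nested inside the second, so seq4 shares a more recent common ancestor with seq67.

seq67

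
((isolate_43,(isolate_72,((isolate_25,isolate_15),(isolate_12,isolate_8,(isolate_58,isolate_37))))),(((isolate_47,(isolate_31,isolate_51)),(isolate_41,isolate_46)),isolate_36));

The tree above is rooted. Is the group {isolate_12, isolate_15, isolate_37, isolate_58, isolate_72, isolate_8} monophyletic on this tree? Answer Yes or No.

The MRCA of the listed taxa subtends (isolate_72,((isolate_25,isolate_15),(isolate_12,isolate_8,(isolate_58,isolate_37)))).
That clade also contains isolate_25, which is not in the proposed group, so the group is not monophyletic.

No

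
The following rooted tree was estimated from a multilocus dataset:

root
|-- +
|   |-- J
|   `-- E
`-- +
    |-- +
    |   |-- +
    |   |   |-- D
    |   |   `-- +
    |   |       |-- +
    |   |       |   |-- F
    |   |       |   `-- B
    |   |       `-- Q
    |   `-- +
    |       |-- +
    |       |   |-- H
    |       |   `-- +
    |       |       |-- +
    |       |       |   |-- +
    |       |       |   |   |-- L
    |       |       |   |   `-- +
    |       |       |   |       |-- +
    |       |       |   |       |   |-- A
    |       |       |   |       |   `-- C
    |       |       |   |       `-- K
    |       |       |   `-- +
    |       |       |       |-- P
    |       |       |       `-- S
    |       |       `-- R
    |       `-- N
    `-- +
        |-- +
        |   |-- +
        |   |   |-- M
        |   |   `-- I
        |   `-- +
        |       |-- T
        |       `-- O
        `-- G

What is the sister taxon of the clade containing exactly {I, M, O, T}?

G

The clade containing exactly {I, M, O, T} attaches to the tree at the node subtending (((M,I),(T,O)),G).
The other lineage descending from that same node — the sister group — is the single tip G.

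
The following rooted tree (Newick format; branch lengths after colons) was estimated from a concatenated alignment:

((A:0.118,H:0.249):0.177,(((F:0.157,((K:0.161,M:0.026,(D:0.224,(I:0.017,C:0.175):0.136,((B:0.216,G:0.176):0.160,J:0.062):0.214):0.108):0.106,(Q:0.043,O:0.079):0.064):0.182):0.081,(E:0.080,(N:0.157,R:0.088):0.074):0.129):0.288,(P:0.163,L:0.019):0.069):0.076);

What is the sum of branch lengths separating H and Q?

The path runs H → … → MRCA → … → Q; the MRCA is the root of the tree.
Branch lengths along that path: 0.249 + 0.177 + 0.076 + 0.288 + 0.081 + 0.182 + 0.064 + 0.043 = 1.160.

1.160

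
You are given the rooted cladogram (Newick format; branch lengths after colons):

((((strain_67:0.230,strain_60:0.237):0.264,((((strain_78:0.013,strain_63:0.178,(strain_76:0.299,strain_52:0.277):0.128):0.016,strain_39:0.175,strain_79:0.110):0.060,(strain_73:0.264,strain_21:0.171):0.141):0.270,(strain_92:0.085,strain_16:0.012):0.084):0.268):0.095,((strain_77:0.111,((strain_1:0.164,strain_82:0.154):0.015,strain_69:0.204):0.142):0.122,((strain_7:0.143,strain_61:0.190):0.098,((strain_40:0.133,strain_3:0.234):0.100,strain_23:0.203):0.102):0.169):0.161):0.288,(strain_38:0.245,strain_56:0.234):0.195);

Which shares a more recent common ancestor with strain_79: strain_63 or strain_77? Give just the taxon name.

The MRCA of strain_79 and strain_63 subtends ((strain_78,strain_63,(strain_76,strain_52)),strain_39,strain_79) (6 taxa).
The MRCA of strain_79 and strain_77 subtends (((strain_67,strain_60),((((strain_78,strain_63,(strain_76,strain_52)),strain_39,strain_79),(strain_73,strain_21)),(strain_92,strain_16))),((strain_77,((strain_1,strain_82),strain_69)),((strain_7,strain_61),((strain_40,strain_3),strain_23)))) (21 taxa).
The first is nested inside the second, so strain_79 shares a more recent common ancestor with strain_63.

strain_63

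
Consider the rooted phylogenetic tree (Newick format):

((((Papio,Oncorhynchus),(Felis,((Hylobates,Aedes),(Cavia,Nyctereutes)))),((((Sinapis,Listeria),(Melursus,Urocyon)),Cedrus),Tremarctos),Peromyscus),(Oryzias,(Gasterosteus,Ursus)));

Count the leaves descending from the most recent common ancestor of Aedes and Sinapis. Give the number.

The MRCA of Aedes and Sinapis is the node subtending (((Papio,Oncorhynchus),(Felis,((Hylobates,Aedes),(Cavia,Nyctereutes)))),((((Sinapis,Listeria),(Melursus,Urocyon)),Cedrus),Tremarctos),Peromyscus).
That clade contains 14 terminal taxa: Aedes, Cavia, Cedrus, Felis, Hylobates, Listeria, Melursus, Nyctereutes, Oncorhynchus, Papio, Peromyscus, Sinapis, Tremarctos, Urocyon.

14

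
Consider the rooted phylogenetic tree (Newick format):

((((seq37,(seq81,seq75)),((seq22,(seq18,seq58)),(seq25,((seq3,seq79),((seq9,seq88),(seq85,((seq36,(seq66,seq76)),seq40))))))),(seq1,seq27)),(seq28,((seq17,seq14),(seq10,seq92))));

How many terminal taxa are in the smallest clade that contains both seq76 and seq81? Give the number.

16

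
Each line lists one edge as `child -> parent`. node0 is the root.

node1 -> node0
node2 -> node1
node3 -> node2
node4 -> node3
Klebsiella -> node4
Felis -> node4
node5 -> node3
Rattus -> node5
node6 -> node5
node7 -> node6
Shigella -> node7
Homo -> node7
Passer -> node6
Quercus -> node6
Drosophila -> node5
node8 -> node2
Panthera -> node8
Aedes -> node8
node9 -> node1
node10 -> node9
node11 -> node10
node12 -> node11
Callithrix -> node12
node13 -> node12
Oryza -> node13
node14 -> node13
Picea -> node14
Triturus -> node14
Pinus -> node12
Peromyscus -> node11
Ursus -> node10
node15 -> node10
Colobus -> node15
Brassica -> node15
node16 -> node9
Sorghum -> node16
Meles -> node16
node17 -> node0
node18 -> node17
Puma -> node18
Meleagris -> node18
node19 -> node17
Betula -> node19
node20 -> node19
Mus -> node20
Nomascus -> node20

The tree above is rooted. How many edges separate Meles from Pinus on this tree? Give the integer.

6

The MRCA of Meles and Pinus is the node subtending ((((Callithrix,(Oryza,(Picea,Triturus)),Pinus),Peromyscus),Ursus,(Colobus,Brassica)),(Sorghum,Meles)).
From Meles up to that node: 2 branches. From Pinus up to the same node: 4 branches. Total: 2 + 4 = 6.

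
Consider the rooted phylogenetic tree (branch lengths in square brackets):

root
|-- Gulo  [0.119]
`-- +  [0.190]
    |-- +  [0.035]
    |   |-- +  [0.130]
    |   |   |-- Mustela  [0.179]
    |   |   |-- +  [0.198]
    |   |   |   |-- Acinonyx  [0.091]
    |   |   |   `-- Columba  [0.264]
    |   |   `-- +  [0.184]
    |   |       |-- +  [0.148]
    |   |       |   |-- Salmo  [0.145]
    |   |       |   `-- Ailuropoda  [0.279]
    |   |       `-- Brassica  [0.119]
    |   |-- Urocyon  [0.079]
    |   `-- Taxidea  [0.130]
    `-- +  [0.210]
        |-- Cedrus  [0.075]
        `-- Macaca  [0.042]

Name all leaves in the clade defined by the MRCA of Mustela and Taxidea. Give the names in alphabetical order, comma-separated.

Acinonyx, Ailuropoda, Brassica, Columba, Mustela, Salmo, Taxidea, Urocyon

Tracing Mustela: it sits inside (Mustela,(Acinonyx,Columba),((Salmo,Ailuropoda),Brassica)).
Tracing Taxidea: it sits inside ((Mustela,(Acinonyx,Columba),((Salmo,Ailuropoda),Brassica)),Urocyon,Taxidea).
The smallest clade enclosing both is ((Mustela,(Acinonyx,Columba),((Salmo,Ailuropoda),Brassica)),Urocyon,Taxidea); the answer is its 8 terminal taxa in alphabetical order.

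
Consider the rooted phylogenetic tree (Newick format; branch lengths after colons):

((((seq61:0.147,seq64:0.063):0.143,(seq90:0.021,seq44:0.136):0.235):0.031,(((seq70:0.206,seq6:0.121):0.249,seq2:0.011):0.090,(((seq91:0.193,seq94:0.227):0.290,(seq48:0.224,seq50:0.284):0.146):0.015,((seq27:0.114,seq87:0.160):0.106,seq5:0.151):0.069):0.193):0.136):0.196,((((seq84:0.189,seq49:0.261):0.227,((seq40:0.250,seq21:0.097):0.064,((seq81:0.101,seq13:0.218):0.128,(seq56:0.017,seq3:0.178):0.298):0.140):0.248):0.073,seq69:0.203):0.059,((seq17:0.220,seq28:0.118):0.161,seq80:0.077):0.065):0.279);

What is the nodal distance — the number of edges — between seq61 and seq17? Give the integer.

The MRCA of seq61 and seq17 is the root of the tree.
From seq61 up to that node: 4 branches. From seq17 up to the same node: 4 branches. Total: 4 + 4 = 8.

8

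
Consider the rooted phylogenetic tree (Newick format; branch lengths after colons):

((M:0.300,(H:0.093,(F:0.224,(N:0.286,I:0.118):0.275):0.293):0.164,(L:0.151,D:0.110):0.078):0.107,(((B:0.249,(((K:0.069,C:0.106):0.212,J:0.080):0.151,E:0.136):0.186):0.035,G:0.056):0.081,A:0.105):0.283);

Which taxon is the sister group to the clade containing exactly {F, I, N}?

H

The clade containing exactly {F, I, N} attaches to the tree at the node subtending (H,(F,(N,I))).
The other lineage descending from that same node — the sister group — is the single tip H.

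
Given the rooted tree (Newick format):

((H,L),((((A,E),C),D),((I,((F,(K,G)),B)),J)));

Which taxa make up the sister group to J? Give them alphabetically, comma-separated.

B, F, G, I, K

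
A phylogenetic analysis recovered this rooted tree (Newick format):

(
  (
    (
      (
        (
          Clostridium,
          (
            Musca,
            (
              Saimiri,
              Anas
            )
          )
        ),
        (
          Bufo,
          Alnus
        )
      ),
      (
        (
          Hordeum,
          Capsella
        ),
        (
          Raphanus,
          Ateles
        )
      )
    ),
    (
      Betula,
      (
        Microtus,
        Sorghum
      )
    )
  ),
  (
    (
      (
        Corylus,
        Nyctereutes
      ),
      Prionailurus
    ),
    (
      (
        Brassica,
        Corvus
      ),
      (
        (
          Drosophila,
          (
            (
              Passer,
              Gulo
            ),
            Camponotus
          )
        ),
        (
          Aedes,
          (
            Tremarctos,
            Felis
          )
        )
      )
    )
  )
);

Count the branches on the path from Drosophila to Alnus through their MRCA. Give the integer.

10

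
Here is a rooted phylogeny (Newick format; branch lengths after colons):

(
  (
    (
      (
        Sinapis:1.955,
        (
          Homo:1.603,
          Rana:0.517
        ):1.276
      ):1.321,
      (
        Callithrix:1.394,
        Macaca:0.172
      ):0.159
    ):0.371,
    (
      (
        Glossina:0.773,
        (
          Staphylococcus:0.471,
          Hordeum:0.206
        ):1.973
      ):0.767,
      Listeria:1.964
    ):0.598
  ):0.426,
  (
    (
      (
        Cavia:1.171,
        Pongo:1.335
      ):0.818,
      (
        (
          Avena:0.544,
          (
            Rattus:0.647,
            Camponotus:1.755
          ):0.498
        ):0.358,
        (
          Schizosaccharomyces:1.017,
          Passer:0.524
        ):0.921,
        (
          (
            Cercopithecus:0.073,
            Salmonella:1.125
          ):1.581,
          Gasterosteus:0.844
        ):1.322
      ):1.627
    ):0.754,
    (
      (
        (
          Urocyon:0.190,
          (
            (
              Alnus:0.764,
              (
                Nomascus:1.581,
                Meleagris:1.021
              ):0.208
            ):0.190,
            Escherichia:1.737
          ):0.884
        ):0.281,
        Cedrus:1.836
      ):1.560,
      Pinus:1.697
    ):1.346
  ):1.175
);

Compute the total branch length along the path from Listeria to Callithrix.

The path runs Listeria → … → MRCA → … → Callithrix; the MRCA is the node subtending (((Sinapis,(Homo,Rana)),(Callithrix,Macaca)),((Glossina,(Staphylococcus,Hordeum)),Listeria)).
Branch lengths along that path: 1.964 + 0.598 + 0.371 + 0.159 + 1.394 = 4.486.

4.486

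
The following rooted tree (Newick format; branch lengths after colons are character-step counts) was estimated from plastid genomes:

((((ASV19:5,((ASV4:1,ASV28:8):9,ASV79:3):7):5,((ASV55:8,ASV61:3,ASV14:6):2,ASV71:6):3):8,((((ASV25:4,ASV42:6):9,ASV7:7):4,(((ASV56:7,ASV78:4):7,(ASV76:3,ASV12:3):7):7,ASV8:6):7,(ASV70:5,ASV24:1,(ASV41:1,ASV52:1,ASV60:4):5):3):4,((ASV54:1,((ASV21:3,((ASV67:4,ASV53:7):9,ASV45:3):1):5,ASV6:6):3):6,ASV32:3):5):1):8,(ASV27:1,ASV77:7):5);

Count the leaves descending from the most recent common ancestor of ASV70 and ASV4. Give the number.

28

The MRCA of ASV70 and ASV4 is the node subtending (((ASV19,((ASV4,ASV28),ASV79)),((ASV55,ASV61,ASV14),ASV71)),((((ASV25,ASV42),ASV7),(((ASV56,ASV78),(ASV76,ASV12)),ASV8),(ASV70,ASV24,(ASV41,ASV52,ASV60))),((ASV54,((ASV21,((ASV67,ASV53),ASV45)),ASV6)),ASV32))).
That clade contains 28 terminal taxa: ASV12, ASV14, ASV19, ASV21, ASV24, ASV25, ASV28, ASV32, ASV4, ASV41, ASV42, ASV45, ASV52, ASV53, ASV54, ASV55, ASV56, ASV6, ASV60, ASV61, ASV67, ASV7, ASV70, ASV71, ASV76, ASV78, ASV79, ASV8.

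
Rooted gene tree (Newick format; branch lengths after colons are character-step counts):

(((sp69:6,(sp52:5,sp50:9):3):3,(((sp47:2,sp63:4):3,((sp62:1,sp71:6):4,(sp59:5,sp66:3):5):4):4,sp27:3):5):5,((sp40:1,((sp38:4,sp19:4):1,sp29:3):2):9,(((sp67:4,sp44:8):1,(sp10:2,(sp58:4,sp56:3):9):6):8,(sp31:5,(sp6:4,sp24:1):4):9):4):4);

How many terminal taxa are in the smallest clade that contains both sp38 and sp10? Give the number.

The MRCA of sp38 and sp10 is the node subtending ((sp40,((sp38,sp19),sp29)),(((sp67,sp44),(sp10,(sp58,sp56))),(sp31,(sp6,sp24)))).
That clade contains 12 terminal taxa: sp10, sp19, sp24, sp29, sp31, sp38, sp40, sp44, sp56, sp58, sp6, sp67.

12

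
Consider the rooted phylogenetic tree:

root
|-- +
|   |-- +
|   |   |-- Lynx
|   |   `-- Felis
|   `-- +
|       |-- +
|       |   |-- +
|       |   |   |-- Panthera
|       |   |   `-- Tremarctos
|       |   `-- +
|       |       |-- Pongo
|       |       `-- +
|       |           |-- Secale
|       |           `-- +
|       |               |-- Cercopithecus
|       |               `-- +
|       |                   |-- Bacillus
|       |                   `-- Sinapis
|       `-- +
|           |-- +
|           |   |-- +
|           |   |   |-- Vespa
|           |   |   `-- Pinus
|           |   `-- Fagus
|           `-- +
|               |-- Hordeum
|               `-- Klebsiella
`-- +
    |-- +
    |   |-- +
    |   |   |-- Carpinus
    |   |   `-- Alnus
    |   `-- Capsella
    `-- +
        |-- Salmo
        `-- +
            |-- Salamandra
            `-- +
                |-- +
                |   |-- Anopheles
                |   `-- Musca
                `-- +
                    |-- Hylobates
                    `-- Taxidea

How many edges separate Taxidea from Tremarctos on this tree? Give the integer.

11

The MRCA of Taxidea and Tremarctos is the root of the tree.
From Taxidea up to that node: 6 branches. From Tremarctos up to the same node: 5 branches. Total: 6 + 5 = 11.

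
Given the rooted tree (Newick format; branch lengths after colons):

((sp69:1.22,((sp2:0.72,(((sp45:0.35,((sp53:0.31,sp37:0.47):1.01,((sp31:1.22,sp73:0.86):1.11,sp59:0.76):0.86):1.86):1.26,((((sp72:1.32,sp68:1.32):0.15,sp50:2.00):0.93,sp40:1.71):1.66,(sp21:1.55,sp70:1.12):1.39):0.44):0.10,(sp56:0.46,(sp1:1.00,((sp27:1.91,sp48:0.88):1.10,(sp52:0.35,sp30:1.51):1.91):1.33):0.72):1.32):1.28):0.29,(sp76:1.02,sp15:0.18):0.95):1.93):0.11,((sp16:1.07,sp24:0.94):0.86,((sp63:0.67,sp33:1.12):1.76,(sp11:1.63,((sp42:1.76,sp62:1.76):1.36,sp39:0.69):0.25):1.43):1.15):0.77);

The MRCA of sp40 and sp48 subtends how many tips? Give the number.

18

The MRCA of sp40 and sp48 is the node subtending (((sp45,((sp53,sp37),((sp31,sp73),sp59))),((((sp72,sp68),sp50),sp40),(sp21,sp70))),(sp56,(sp1,((sp27,sp48),(sp52,sp30))))).
That clade contains 18 terminal taxa: sp1, sp21, sp27, sp30, sp31, sp37, sp40, sp45, sp48, sp50, sp52, sp53, sp56, sp59, sp68, sp70, sp72, sp73.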